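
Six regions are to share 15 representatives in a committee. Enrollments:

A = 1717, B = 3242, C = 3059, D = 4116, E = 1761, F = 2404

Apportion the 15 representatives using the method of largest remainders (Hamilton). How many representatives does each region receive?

Total 16299; standard divisor 16299/15 ≈ 1086.6.
Standard quotas: A 1.580, B 2.984, C 2.815, D 3.788, E 1.621, F 2.212.
Lower quotas: A 1, B 2, C 2, D 3, E 1, F 2 (sum 11, leaving 4 seats).
Remainders in descending order: B 0.984, C 0.815, D 0.788, E 0.621, A 0.580, F 0.212.
Largest remainders: B, C, D, E receive the extra seats.

A 1, B 3, C 3, D 4, E 2, F 2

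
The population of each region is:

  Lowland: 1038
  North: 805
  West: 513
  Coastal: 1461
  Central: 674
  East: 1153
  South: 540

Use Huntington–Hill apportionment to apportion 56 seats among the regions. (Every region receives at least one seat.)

Lowland=9; North=7; West=5; Coastal=13; Central=6; East=11; South=5

With divisor 109.7: modified quotas Lowland 9.462, North 7.338, West 4.676, Coastal 13.318, Central 6.144, East 10.510, South 4.923.
Geometric-mean thresholds: Lowland √(9·10)=9.487, North √(7·8)=7.483, West √(4·5)=4.472, Coastal √(13·14)=13.491, Central √(6·7)=6.481, East √(10·11)=10.488, South √(4·5)=4.472.
Each quota rounded against its threshold gives Lowland 9, North 7, West 5, Coastal 13, Central 6, East 11, South 5 (total 56).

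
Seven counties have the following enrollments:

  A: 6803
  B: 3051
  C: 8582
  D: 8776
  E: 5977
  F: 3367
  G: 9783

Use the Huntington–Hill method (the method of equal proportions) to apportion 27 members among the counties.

A 4; B 2; C 5; D 5; E 3; F 2; G 6

With divisor 1756: modified quotas A 3.874, B 1.737, C 4.887, D 4.998, E 3.404, F 1.917, G 5.571.
Geometric-mean thresholds: A √(3·4)=3.464, B √(1·2)=1.414, C √(4·5)=4.472, D √(4·5)=4.472, E √(3·4)=3.464, F √(1·2)=1.414, G √(5·6)=5.477.
Each quota rounded against its threshold gives A 4, B 2, C 5, D 5, E 3, F 2, G 6 (total 27).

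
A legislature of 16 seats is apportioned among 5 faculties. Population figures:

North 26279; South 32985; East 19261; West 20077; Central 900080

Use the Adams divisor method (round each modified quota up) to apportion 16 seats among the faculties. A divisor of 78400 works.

North 1; South 1; East 1; West 1; Central 12

With modified divisor 78400: modified quotas North 0.335, South 0.421, East 0.246, West 0.256, Central 11.481.
Rounding up: North 1, South 1, East 1, West 1, Central 12 (total 16).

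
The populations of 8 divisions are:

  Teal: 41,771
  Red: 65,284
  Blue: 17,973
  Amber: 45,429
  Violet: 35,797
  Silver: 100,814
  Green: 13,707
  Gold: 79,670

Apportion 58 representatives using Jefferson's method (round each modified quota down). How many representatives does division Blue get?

2

Standard divisor 400445/58 ≈ 6904.224; standard quotas: Teal 6.050, Red 9.456, Blue 2.603, Amber 6.580, Violet 5.185, Silver 14.602, Green 1.985, Gold 11.539.
Rounding down gives 6, 9, 2, 6, 5, 14, 1, 11 = 54 seats, so the divisor must be adjusted.
With modified divisor 6510: modified quotas Teal 6.416, Red 10.028, Blue 2.761, Amber 6.978, Violet 5.499, Silver 15.486, Green 2.106, Gold 12.238.
Rounding down: Teal 6, Red 10, Blue 2, Amber 6, Violet 5, Silver 15, Green 2, Gold 12 (total 58).
Blue receives 2.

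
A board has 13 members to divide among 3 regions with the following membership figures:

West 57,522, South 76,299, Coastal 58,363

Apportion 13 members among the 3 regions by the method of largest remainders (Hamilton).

West=4, South=5, Coastal=4

Total 192184; standard divisor 192184/13 ≈ 14783.385.
Standard quotas: West 3.8910, South 5.1611, Coastal 3.9479.
Lower quotas: West 3, South 5, Coastal 3 (sum 11, leaving 2 seats).
Remainders in descending order: Coastal 0.9479, West 0.8910, South 0.1611.
Largest remainders: Coastal, West receive the extra seats.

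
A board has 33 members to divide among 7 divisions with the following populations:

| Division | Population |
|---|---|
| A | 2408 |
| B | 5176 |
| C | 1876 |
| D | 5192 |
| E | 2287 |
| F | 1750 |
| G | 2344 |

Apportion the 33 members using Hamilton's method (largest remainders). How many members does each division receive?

The standard divisor is 21033/33 ≈ 637.364.
Standard quotas: A 3.7781, B 8.1210, C 2.9434, D 8.1461, E 3.5882, F 2.7457, G 3.6776.
Lower quotas: A 3, B 8, C 2, D 8, E 3, F 2, G 3 (sum 29, leaving 4 seats).
Remainders in descending order: C 0.9434, A 0.7781, F 0.7457, G 0.6776, E 0.5882, D 0.1461, B 0.1210.
Largest remainders: C, A, F, G receive the extra seats.

A: 4, B: 8, C: 3, D: 8, E: 3, F: 3, G: 4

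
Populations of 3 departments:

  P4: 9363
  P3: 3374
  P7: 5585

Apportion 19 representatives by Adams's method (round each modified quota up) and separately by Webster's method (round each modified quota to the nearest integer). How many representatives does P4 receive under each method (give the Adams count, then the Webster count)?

Adams: P4 9, P3 4, P7 6.
Webster: P4 10, P3 3, P7 6.
P4 gets 9 under Adams and 10 under Webster.

9 and 10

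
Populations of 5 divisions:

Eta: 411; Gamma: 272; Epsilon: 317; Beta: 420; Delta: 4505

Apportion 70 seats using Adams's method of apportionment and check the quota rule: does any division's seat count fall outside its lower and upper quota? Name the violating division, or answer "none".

Standard quotas: Eta 4.856, Gamma 3.214, Epsilon 3.745, Beta 4.962, Delta 53.224.
Adams allocation: Eta 5, Gamma 4, Epsilon 4, Beta 5, Delta 52.
Delta has quota 53.224 (lower 53, upper 54) but receives 52 — outside the quota interval.

Delta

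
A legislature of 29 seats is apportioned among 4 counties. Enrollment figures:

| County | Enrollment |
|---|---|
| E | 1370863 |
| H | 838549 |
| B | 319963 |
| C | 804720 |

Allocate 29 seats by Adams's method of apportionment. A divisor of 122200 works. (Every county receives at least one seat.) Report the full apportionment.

With modified divisor 122200: modified quotas E 11.218, H 6.862, B 2.618, C 6.585.
Rounding up: E 12, H 7, B 3, C 7 (total 29).

E 12, H 7, B 3, C 7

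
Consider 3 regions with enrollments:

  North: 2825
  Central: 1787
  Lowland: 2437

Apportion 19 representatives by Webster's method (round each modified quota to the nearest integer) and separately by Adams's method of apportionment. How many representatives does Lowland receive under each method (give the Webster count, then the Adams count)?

6 and 7

Webster: North 8, Central 5, Lowland 6.
Adams: North 7, Central 5, Lowland 7.
Lowland gets 6 under Webster and 7 under Adams.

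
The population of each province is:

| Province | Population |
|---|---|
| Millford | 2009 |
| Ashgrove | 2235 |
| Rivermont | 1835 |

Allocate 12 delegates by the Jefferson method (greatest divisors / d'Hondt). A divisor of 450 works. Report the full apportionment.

Millford 4, Ashgrove 4, Rivermont 4

With modified divisor 450: modified quotas Millford 4.464, Ashgrove 4.967, Rivermont 4.078.
Rounding down: Millford 4, Ashgrove 4, Rivermont 4 (total 12).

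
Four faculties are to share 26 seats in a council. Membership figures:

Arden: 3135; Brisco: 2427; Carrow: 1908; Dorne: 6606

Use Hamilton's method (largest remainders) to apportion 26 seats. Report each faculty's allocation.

Total 14076; standard divisor 14076/26 ≈ 541.385.
Standard quotas: Arden 5.7907, Brisco 4.4829, Carrow 3.5243, Dorne 12.2020.
Lower quotas: Arden 5, Brisco 4, Carrow 3, Dorne 12 (sum 24, leaving 2 seats).
Remainders in descending order: Arden 0.7907, Carrow 0.5243, Brisco 0.4829, Dorne 0.2020.
The surplus seats go to Arden, Carrow.

Arden 6, Brisco 4, Carrow 4, Dorne 12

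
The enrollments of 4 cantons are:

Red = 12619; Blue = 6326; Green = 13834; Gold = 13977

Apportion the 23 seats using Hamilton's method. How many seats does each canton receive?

Total 46756; standard divisor 46756/23 ≈ 2032.87.
Standard quotas: Red 6.2075, Blue 3.1119, Green 6.8052, Gold 6.8755.
Lower quotas: Red 6, Blue 3, Green 6, Gold 6 (sum 21, leaving 2 seats).
Remainders in descending order: Gold 0.8755, Green 0.8052, Red 0.2075, Blue 0.1119.
The surplus seats go to Gold, Green.

Red 6, Blue 3, Green 7, Gold 7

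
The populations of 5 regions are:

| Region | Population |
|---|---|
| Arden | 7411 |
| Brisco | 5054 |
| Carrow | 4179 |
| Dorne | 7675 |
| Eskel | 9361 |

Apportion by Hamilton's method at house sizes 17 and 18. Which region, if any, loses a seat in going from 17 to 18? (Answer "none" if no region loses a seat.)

none

At 17 seats: Arden 4, Brisco 2, Carrow 2, Dorne 4, Eskel 5.
At 18 seats: Arden 4, Brisco 3, Carrow 2, Dorne 4, Eskel 5.
No region's allocation decreased.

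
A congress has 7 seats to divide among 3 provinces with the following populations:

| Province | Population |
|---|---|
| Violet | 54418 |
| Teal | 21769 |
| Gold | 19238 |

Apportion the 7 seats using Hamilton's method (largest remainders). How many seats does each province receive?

Violet=4, Teal=2, Gold=1

The standard divisor is 95425/7 ≈ 13632.143.
Standard quotas: Violet 3.9919, Teal 1.5969, Gold 1.4112.
Lower quotas: Violet 3, Teal 1, Gold 1 (sum 5, leaving 2 seats).
Remainders in descending order: Violet 0.9919, Teal 0.5969, Gold 0.4112.
The surplus seats go to Violet, Teal.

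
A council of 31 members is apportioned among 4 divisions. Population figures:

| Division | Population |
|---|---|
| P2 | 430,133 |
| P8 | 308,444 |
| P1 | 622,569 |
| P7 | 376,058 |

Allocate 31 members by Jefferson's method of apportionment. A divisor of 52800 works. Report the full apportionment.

P2 8; P8 5; P1 11; P7 7

With modified divisor 52800: modified quotas P2 8.146, P8 5.842, P1 11.791, P7 7.122.
Rounding down: P2 8, P8 5, P1 11, P7 7 (total 31).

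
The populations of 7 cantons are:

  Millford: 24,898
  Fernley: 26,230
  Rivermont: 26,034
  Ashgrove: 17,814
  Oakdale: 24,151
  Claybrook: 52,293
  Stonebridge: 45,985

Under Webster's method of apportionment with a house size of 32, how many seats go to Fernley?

Standard divisor 217405/32 ≈ 6793.906; standard quotas: Millford 3.665, Fernley 3.861, Rivermont 3.832, Ashgrove 2.622, Oakdale 3.555, Claybrook 7.697, Stonebridge 6.769.
Rounding to the nearest integer gives 4, 4, 4, 3, 4, 8, 7 = 34 seats, so the divisor must be adjusted.
With modified divisor 7000: modified quotas Millford 3.557, Fernley 3.747, Rivermont 3.719, Ashgrove 2.545, Oakdale 3.450, Claybrook 7.470, Stonebridge 6.569.
Rounding to the nearest integer: Millford 4, Fernley 4, Rivermont 4, Ashgrove 3, Oakdale 3, Claybrook 7, Stonebridge 7 (total 32).
Fernley receives 4.

4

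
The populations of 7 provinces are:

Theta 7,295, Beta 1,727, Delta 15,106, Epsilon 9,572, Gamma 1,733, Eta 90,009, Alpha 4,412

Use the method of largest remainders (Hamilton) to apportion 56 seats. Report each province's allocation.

Standard divisor: 129854 ÷ 56 ≈ 2318.821.
Standard quotas: Theta 3.1460, Beta 0.7448, Delta 6.5145, Epsilon 4.1280, Gamma 0.7474, Eta 38.8167, Alpha 1.9027.
Lower quotas: Theta 3, Beta 0, Delta 6, Epsilon 4, Gamma 0, Eta 38, Alpha 1 (sum 52, leaving 4 seats).
Remainders in descending order: Alpha 0.9027, Eta 0.8167, Gamma 0.7474, Beta 0.7448, Delta 0.5145, Theta 0.1460, Epsilon 0.1280.
Largest remainders: Alpha, Eta, Gamma, Beta receive the extra seats.

Theta 3, Beta 1, Delta 6, Epsilon 4, Gamma 1, Eta 39, Alpha 2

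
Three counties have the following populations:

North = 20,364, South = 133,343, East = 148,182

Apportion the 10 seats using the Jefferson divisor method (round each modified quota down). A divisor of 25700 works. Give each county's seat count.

With modified divisor 25700: modified quotas North 0.792, South 5.188, East 5.766.
Rounding down: North 0, South 5, East 5 (total 10).

North 0, South 5, East 5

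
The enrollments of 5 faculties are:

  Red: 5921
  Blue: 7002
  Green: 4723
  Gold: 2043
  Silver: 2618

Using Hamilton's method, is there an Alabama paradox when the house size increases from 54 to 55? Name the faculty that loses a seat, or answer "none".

none

At 54 seats: Red 14, Blue 17, Green 12, Gold 5, Silver 6.
At 55 seats: Red 15, Blue 17, Green 12, Gold 5, Silver 6.
No faculty's allocation decreased.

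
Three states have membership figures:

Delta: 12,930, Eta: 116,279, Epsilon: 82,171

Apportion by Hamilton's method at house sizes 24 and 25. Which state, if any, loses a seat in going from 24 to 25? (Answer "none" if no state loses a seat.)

At 24 seats: Delta 2, Eta 13, Epsilon 9.
At 25 seats: Delta 1, Eta 14, Epsilon 10.
Delta drops from 2 to 1.

Delta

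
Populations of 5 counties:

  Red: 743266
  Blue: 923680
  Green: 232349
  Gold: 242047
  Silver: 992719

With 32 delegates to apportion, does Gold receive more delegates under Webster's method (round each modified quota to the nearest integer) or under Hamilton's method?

Webster: Red 8, Blue 10, Green 2, Gold 2, Silver 10.
Hamilton: Red 8, Blue 9, Green 2, Gold 3, Silver 10.
Gold gets 2 under Webster and 3 under Hamilton.

Hamilton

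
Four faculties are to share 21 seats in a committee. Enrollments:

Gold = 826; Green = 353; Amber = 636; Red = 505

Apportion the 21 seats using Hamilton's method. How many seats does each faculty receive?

Standard divisor: 2320 ÷ 21 ≈ 110.476.
Standard quotas: Gold 7.477, Green 3.195, Amber 5.757, Red 4.571.
Lower quotas: Gold 7, Green 3, Amber 5, Red 4 (sum 19, leaving 2 seats).
Remainders in descending order: Amber 0.757, Red 0.571, Gold 0.477, Green 0.195.
The surplus seats go to Amber, Red.

Gold=7; Green=3; Amber=6; Red=5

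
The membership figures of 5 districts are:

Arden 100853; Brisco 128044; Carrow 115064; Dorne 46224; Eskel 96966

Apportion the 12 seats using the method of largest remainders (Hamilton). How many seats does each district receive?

Standard divisor: 487151 ÷ 12 ≈ 40595.917.
Standard quotas: Arden 2.4843, Brisco 3.1541, Carrow 2.8344, Dorne 1.1386, Eskel 2.3886.
Lower quotas: Arden 2, Brisco 3, Carrow 2, Dorne 1, Eskel 2 (sum 10, leaving 2 seats).
Remainders in descending order: Carrow 0.8344, Arden 0.4843, Eskel 0.3886, Brisco 0.1541, Dorne 0.1386.
Largest remainders: Carrow, Arden receive the extra seats.

Arden 3, Brisco 3, Carrow 3, Dorne 1, Eskel 2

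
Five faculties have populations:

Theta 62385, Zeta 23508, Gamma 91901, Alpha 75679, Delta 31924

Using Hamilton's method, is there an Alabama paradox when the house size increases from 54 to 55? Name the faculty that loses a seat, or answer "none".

At 54 seats: Theta 12, Zeta 5, Gamma 17, Alpha 14, Delta 6.
At 55 seats: Theta 12, Zeta 4, Gamma 18, Alpha 15, Delta 6.
Zeta drops from 5 to 4.

Zeta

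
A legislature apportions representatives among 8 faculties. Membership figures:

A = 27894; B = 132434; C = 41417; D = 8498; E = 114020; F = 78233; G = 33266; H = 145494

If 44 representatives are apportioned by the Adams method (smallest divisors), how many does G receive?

3

Standard divisor 581256/44 ≈ 13210.364; standard quotas: A 2.112, B 10.025, C 3.135, D 0.643, E 8.631, F 5.922, G 2.518, H 11.014.
Rounding up gives 3, 11, 4, 1, 9, 6, 3, 12 = 49 seats, so the divisor must be adjusted.
With modified divisor 14400: modified quotas A 1.937, B 9.197, C 2.876, D 0.590, E 7.918, F 5.433, G 2.310, H 10.104.
Rounding up: A 2, B 10, C 3, D 1, E 8, F 6, G 3, H 11 (total 44).
G receives 3.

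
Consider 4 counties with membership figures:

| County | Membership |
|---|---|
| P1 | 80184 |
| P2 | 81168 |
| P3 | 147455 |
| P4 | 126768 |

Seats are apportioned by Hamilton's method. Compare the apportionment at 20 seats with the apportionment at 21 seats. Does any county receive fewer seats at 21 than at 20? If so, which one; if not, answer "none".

none

At 20 seats: P1 3, P2 4, P3 7, P4 6.
At 21 seats: P1 4, P2 4, P3 7, P4 6.
No county's allocation decreased.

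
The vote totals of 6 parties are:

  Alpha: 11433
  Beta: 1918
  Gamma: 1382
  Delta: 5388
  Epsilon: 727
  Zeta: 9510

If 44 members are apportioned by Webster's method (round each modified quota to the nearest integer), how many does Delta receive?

8

Standard divisor 30358/44 ≈ 689.955; standard quotas: Alpha 16.571, Beta 2.780, Gamma 2.003, Delta 7.809, Epsilon 1.054, Zeta 13.784.
Rounding to the nearest integer gives 17, 3, 2, 8, 1, 14 = 45 seats, so the divisor must be adjusted.
With modified divisor 700: modified quotas Alpha 16.333, Beta 2.740, Gamma 1.974, Delta 7.697, Epsilon 1.039, Zeta 13.586.
Rounding to the nearest integer: Alpha 16, Beta 3, Gamma 2, Delta 8, Epsilon 1, Zeta 14 (total 44).
Delta receives 8.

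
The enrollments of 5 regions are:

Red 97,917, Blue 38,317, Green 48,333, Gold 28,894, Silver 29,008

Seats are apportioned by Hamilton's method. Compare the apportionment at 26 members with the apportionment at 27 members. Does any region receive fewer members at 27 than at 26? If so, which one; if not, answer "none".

At 26 seats: Red 11, Blue 4, Green 5, Gold 3, Silver 3.
At 27 seats: Red 11, Blue 4, Green 6, Gold 3, Silver 3.
No region's allocation decreased.

none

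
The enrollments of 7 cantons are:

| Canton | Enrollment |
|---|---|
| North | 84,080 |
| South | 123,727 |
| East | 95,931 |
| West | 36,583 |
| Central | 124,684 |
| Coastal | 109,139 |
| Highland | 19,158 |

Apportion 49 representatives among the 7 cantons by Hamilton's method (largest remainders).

Standard divisor: 593302 ÷ 49 ≈ 12108.204.
Standard quotas: North 6.9441, South 10.2184, East 7.9228, West 3.0213, Central 10.2975, Coastal 9.0136, Highland 1.5822.
Lower quotas: North 6, South 10, East 7, West 3, Central 10, Coastal 9, Highland 1 (sum 46, leaving 3 seats).
Remainders in descending order: North 0.9441, East 0.9228, Highland 0.5822, Central 0.2975, South 0.2184, West 0.0213, Coastal 0.0136.
Largest remainders: North, East, Highland receive the extra seats.

North=7, South=10, East=8, West=3, Central=10, Coastal=9, Highland=2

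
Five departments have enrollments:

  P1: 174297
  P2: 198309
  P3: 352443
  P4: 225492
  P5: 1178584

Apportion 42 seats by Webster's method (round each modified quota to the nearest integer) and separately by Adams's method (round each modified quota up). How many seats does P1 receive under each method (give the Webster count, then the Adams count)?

3 and 4

Webster: P1 3, P2 4, P3 7, P4 4, P5 24.
Adams: P1 4, P2 4, P3 7, P4 5, P5 22.
P1 gets 3 under Webster and 4 under Adams.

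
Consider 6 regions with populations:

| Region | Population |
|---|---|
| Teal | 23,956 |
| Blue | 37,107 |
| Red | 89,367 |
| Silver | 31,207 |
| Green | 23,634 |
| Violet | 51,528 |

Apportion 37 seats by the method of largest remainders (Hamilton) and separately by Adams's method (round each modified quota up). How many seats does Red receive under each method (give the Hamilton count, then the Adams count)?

13 and 12

Hamilton: Teal 4, Blue 5, Red 13, Silver 5, Green 3, Violet 7.
Adams: Teal 4, Blue 5, Red 12, Silver 5, Green 4, Violet 7.
Red gets 13 under Hamilton and 12 under Adams.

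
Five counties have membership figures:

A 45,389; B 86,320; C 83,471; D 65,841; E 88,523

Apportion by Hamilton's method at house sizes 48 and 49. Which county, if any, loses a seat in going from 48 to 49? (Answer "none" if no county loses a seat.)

none

At 48 seats: A 6, B 11, C 11, D 9, E 11.
At 49 seats: A 6, B 11, C 11, D 9, E 12.
No county's allocation decreased.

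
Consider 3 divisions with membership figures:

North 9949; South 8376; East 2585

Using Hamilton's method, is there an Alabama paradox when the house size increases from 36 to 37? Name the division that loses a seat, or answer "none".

East

At 36 seats: North 17, South 14, East 5.
At 37 seats: North 18, South 15, East 4.
East drops from 5 to 4.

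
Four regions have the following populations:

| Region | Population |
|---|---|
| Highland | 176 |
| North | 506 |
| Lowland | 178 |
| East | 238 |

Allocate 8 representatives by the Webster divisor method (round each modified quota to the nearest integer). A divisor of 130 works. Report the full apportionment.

Highland 1, North 4, Lowland 1, East 2

With modified divisor 130: modified quotas Highland 1.354, North 3.892, Lowland 1.369, East 1.831.
Rounding to the nearest integer: Highland 1, North 4, Lowland 1, East 2 (total 8).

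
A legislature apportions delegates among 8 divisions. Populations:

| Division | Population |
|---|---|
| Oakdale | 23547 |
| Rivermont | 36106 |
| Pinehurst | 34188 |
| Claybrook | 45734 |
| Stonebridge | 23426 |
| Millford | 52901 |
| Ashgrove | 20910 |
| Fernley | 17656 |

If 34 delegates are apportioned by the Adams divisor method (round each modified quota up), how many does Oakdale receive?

Standard divisor 254468/34 ≈ 7484.353; standard quotas: Oakdale 3.146, Rivermont 4.824, Pinehurst 4.568, Claybrook 6.111, Stonebridge 3.130, Millford 7.068, Ashgrove 2.794, Fernley 2.359.
Rounding up gives 4, 5, 5, 7, 4, 8, 3, 3 = 39 seats, so the divisor must be adjusted.
With modified divisor 8700: modified quotas Oakdale 2.707, Rivermont 4.150, Pinehurst 3.930, Claybrook 5.257, Stonebridge 2.693, Millford 6.081, Ashgrove 2.403, Fernley 2.029.
Rounding up: Oakdale 3, Rivermont 5, Pinehurst 4, Claybrook 6, Stonebridge 3, Millford 7, Ashgrove 3, Fernley 3 (total 34).
Oakdale receives 3.

3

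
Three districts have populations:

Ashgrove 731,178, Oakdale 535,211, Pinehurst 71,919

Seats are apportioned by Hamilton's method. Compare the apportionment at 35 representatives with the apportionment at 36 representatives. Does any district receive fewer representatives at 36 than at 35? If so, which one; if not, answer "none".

none

At 35 seats: Ashgrove 19, Oakdale 14, Pinehurst 2.
At 36 seats: Ashgrove 20, Oakdale 14, Pinehurst 2.
No district's allocation decreased.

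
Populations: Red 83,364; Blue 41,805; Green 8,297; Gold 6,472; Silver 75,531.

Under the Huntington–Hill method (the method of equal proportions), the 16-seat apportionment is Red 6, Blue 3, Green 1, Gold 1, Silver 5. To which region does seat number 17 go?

Silver

Priority for the next seat is population ÷ (√(s·(s+1))).
Priorities: Red 12863.344, Blue 12068.064, Green 5866.865, Gold 4576.395, Silver 13790.011.
Highest priority: Silver.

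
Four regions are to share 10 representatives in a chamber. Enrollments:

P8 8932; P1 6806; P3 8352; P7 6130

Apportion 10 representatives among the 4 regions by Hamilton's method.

P8=3, P1=2, P3=3, P7=2

Standard divisor: 30220 ÷ 10 = 3022.
Standard quotas: P8 2.9557, P1 2.2522, P3 2.7637, P7 2.0285.
Lower quotas: P8 2, P1 2, P3 2, P7 2 (sum 8, leaving 2 seats).
Remainders in descending order: P8 0.9557, P3 0.7637, P1 0.2522, P7 0.0285.
Largest remainders: P8, P3 receive the extra seats.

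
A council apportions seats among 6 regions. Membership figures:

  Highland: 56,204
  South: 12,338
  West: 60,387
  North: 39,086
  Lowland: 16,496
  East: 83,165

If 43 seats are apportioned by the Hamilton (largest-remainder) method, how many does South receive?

2

Standard divisor: 267676 ÷ 43 ≈ 6225.023.
Standard quotas: Highland 9.0287, South 1.9820, West 9.7007, North 6.2789, Lowland 2.6499, East 13.3598.
Lower quotas: Highland 9, South 1, West 9, North 6, Lowland 2, East 13 (sum 40, leaving 3 seats).
Remainders in descending order: South 0.9820, West 0.7007, Lowland 0.6499, East 0.3598, North 0.2789, Highland 0.0287.
Largest remainders: South, West, Lowland receive the extra seats.
South receives 2.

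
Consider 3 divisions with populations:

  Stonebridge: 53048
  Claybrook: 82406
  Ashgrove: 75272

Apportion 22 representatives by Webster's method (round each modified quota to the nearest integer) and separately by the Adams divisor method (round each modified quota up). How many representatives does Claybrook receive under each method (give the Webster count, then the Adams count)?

Webster: Stonebridge 5, Claybrook 9, Ashgrove 8.
Adams: Stonebridge 6, Claybrook 8, Ashgrove 8.
Claybrook gets 9 under Webster and 8 under Adams.

9 and 8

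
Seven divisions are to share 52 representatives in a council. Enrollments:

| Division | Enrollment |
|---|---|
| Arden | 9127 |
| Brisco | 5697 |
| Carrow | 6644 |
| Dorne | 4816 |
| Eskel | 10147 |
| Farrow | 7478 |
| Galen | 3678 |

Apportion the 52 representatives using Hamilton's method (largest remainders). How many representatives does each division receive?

Arden 10; Brisco 6; Carrow 7; Dorne 6; Eskel 11; Farrow 8; Galen 4

Total 47587; standard divisor 47587/52 ≈ 915.135.
Standard quotas: Arden 9.9734, Brisco 6.2253, Carrow 7.2601, Dorne 5.2626, Eskel 11.0880, Farrow 8.1715, Galen 4.0191.
Lower quotas: Arden 9, Brisco 6, Carrow 7, Dorne 5, Eskel 11, Farrow 8, Galen 4 (sum 50, leaving 2 seats).
Remainders in descending order: Arden 0.9734, Dorne 0.2626, Carrow 0.2601, Brisco 0.2253, Farrow 0.1715, Eskel 0.0880, Galen 0.0191.
Largest remainders: Arden, Dorne receive the extra seats.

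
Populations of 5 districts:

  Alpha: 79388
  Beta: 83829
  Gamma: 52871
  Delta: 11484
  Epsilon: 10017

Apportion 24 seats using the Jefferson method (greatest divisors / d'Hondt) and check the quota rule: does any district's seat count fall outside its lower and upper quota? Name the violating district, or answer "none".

none

Standard quotas: Alpha 8.019, Beta 8.468, Gamma 5.341, Delta 1.160, Epsilon 1.012.
Jefferson allocation: Alpha 8, Beta 9, Gamma 5, Delta 1, Epsilon 1.
Every allocation lies between the lower and upper quota.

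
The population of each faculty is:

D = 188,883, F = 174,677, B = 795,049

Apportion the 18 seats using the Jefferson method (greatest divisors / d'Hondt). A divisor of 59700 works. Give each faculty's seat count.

D 3, F 2, B 13

With modified divisor 59700: modified quotas D 3.164, F 2.926, B 13.317.
Rounding down: D 3, F 2, B 13 (total 18).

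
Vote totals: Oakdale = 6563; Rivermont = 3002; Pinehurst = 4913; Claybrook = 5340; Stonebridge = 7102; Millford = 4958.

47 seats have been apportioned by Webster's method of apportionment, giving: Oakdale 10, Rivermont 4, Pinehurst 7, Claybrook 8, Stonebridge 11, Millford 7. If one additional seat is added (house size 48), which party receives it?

Rivermont

Priority for the next seat is population ÷ (current seats + 0.5).
Priorities: Oakdale 625.048, Rivermont 667.111, Pinehurst 655.067, Claybrook 628.235, Stonebridge 617.565, Millford 661.067.
Highest priority: Rivermont.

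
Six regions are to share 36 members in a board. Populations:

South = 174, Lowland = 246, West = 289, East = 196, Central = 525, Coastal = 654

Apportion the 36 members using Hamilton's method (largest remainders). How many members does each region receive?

South 3; Lowland 4; West 5; East 4; Central 9; Coastal 11

Standard divisor: 2084 ÷ 36 ≈ 57.889.
Standard quotas: South 3.006, Lowland 4.250, West 4.992, East 3.386, Central 9.069, Coastal 11.298.
Lower quotas: South 3, Lowland 4, West 4, East 3, Central 9, Coastal 11 (sum 34, leaving 2 seats).
Remainders in descending order: West 0.992, East 0.386, Coastal 0.298, Lowland 0.250, Central 0.069, South 0.006.
The surplus seats go to West, East.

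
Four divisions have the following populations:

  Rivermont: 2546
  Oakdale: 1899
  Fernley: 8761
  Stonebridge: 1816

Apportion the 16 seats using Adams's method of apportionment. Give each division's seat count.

Rivermont=3; Oakdale=2; Fernley=9; Stonebridge=2

Standard divisor 15022/16 ≈ 938.875; standard quotas: Rivermont 2.712, Oakdale 2.023, Fernley 9.331, Stonebridge 1.934.
Rounding up gives 3, 3, 10, 2 = 18 seats, so the divisor must be adjusted.
With modified divisor 1000: modified quotas Rivermont 2.546, Oakdale 1.899, Fernley 8.761, Stonebridge 1.816.
Rounding up: Rivermont 3, Oakdale 2, Fernley 9, Stonebridge 2 (total 16).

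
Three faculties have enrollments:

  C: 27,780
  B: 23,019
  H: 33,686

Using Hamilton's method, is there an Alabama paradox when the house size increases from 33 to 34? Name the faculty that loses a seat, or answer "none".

none

At 33 seats: C 11, B 9, H 13.
At 34 seats: C 11, B 9, H 14.
No faculty's allocation decreased.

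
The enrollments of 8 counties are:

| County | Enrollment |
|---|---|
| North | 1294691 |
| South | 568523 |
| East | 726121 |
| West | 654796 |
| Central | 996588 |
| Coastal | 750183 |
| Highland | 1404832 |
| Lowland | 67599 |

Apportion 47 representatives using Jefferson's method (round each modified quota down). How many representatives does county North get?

10

Standard divisor 6463333/47 ≈ 137517.723; standard quotas: North 9.415, South 4.134, East 5.280, West 4.762, Central 7.247, Coastal 5.455, Highland 10.216, Lowland 0.492.
Rounding down gives 9, 4, 5, 4, 7, 5, 10, 0 = 44 seats, so the divisor must be adjusted.
With modified divisor 126400: modified quotas North 10.243, South 4.498, East 5.745, West 5.180, Central 7.884, Coastal 5.935, Highland 11.114, Lowland 0.535.
Rounding down: North 10, South 4, East 5, West 5, Central 7, Coastal 5, Highland 11, Lowland 0 (total 47).
North receives 10.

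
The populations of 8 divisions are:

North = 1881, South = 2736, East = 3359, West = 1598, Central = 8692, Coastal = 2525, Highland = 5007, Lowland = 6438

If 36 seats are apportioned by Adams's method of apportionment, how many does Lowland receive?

Standard divisor 32236/36 ≈ 895.444; standard quotas: North 2.101, South 3.055, East 3.751, West 1.785, Central 9.707, Coastal 2.820, Highland 5.592, Lowland 7.190.
Rounding up gives 3, 4, 4, 2, 10, 3, 6, 8 = 40 seats, so the divisor must be adjusted.
With modified divisor 980: modified quotas North 1.919, South 2.792, East 3.428, West 1.631, Central 8.869, Coastal 2.577, Highland 5.109, Lowland 6.569.
Rounding up: North 2, South 3, East 4, West 2, Central 9, Coastal 3, Highland 6, Lowland 7 (total 36).
Lowland receives 7.

7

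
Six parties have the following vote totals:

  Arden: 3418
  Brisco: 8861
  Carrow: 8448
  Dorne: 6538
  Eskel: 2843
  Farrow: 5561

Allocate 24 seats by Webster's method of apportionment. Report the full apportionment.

Standard divisor 35669/24 ≈ 1486.208; standard quotas: Arden 2.300, Brisco 5.962, Carrow 5.684, Dorne 4.399, Eskel 1.913, Farrow 3.742.
Rounding to the nearest integer gives Arden 2, Brisco 6, Carrow 6, Dorne 4, Eskel 2, Farrow 4 — total 24, matching the house size, so no adjustment is needed.

Arden=2, Brisco=6, Carrow=6, Dorne=4, Eskel=2, Farrow=4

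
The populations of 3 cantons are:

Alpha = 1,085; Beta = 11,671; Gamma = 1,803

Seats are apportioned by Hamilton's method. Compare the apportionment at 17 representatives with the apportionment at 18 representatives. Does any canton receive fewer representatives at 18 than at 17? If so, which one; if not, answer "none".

none

At 17 seats: Alpha 1, Beta 14, Gamma 2.
At 18 seats: Alpha 1, Beta 15, Gamma 2.
No canton's allocation decreased.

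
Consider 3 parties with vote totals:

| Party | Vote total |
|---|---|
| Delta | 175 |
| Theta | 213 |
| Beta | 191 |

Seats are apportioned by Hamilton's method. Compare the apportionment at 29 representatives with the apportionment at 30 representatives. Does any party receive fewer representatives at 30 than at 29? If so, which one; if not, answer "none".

none

At 29 seats: Delta 9, Theta 11, Beta 9.
At 30 seats: Delta 9, Theta 11, Beta 10.
No party's allocation decreased.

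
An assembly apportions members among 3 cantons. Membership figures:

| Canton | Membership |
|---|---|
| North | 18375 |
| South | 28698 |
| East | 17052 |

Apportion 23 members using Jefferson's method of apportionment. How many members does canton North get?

Standard divisor 64125/23 ≈ 2788.043; standard quotas: North 6.591, South 10.293, East 6.116.
Rounding down gives 6, 10, 6 = 22 seats, so the divisor must be adjusted.
With modified divisor 2617: modified quotas North 7.021, South 10.966, East 6.516.
Rounding down: North 7, South 10, East 6 (total 23).
North receives 7.

7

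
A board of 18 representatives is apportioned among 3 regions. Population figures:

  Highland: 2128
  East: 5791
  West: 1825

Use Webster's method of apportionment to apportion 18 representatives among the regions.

Highland 4, East 11, West 3

Standard divisor 9744/18 ≈ 541.333; standard quotas: Highland 3.931, East 10.698, West 3.371.
Rounding to the nearest integer gives Highland 4, East 11, West 3 — total 18, matching the house size, so no adjustment is needed.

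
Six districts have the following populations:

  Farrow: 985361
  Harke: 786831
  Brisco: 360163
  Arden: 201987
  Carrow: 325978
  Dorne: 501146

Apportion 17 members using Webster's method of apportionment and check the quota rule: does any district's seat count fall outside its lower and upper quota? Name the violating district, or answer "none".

Standard quotas: Farrow 5.299, Harke 4.231, Brisco 1.937, Arden 1.086, Carrow 1.753, Dorne 2.695.
Webster allocation: Farrow 5, Harke 4, Brisco 2, Arden 1, Carrow 2, Dorne 3.
Every allocation lies between the lower and upper quota.

none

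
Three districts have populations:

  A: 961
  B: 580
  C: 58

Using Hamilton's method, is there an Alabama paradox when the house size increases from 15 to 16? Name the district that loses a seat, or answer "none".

At 15 seats: A 9, B 5, C 1.
At 16 seats: A 10, B 6, C 0.
C drops from 1 to 0.

C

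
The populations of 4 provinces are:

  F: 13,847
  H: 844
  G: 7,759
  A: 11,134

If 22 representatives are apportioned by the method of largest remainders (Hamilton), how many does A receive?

7

The standard divisor is 33584/22 ≈ 1526.545.
Standard quotas: F 9.0708, H 0.5529, G 5.0827, A 7.2936.
Lower quotas: F 9, H 0, G 5, A 7 (sum 21, leaving 1 seat).
Remainders in descending order: H 0.5529, A 0.2936, G 0.0827, F 0.0708.
Largest remainder: H receives the extra seat.
A receives 7.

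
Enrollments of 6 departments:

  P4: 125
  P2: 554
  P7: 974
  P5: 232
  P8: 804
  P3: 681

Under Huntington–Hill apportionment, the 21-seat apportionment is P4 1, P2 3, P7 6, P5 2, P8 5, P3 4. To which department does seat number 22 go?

Priority for the next seat is population ÷ (√(s·(s+1))).
Priorities: P4 88.388, P2 159.926, P7 150.291, P5 94.714, P8 146.790, P3 152.276.
Highest priority: P2.

P2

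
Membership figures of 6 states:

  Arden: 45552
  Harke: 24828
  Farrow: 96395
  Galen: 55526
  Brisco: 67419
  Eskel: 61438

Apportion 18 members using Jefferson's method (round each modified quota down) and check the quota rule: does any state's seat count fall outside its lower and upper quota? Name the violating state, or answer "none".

none

Standard quotas: Arden 2.335, Harke 1.273, Farrow 4.941, Galen 2.846, Brisco 3.456, Eskel 3.149.
Jefferson allocation: Arden 2, Harke 1, Farrow 5, Galen 3, Brisco 4, Eskel 3.
Every allocation lies between the lower and upper quota.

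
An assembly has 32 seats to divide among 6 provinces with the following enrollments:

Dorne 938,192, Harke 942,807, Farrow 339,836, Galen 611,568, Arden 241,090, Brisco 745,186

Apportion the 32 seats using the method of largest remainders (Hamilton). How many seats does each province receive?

Dorne: 8; Harke: 8; Farrow: 3; Galen: 5; Arden: 2; Brisco: 6

Total 3818679; standard divisor 3818679/32 ≈ 119333.719.
Standard quotas: Dorne 7.8619, Harke 7.9006, Farrow 2.8478, Galen 5.1249, Arden 2.0203, Brisco 6.2446.
Lower quotas: Dorne 7, Harke 7, Farrow 2, Galen 5, Arden 2, Brisco 6 (sum 29, leaving 3 seats).
Remainders in descending order: Harke 0.9006, Dorne 0.8619, Farrow 0.8478, Brisco 0.2446, Galen 0.1249, Arden 0.0203.
The surplus seats go to Harke, Dorne, Farrow.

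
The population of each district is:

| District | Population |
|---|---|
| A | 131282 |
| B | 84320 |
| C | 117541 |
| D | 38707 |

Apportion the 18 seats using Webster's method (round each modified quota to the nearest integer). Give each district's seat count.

Standard divisor 371850/18 ≈ 20658.333; standard quotas: A 6.355, B 4.082, C 5.690, D 1.874.
Rounding to the nearest integer gives A 6, B 4, C 6, D 2 — total 18, matching the house size, so no adjustment is needed.

A: 6; B: 4; C: 6; D: 2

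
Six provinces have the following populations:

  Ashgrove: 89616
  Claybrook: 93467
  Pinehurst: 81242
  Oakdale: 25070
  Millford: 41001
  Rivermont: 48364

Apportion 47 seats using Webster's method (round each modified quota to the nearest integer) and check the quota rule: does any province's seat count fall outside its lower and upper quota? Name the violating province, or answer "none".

none

Standard quotas: Ashgrove 11.120, Claybrook 11.598, Pinehurst 10.081, Oakdale 3.111, Millford 5.088, Rivermont 6.001.
Webster allocation: Ashgrove 11, Claybrook 12, Pinehurst 10, Oakdale 3, Millford 5, Rivermont 6.
Every allocation lies between the lower and upper quota.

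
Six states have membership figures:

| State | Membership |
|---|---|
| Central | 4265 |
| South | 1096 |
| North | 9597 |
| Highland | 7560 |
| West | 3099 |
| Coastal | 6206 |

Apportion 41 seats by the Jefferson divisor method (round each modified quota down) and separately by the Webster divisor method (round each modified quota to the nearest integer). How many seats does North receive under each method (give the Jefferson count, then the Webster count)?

13 and 12

Jefferson: Central 5, South 1, North 13, Highland 10, West 4, Coastal 8.
Webster: Central 6, South 1, North 12, Highland 10, West 4, Coastal 8.
North gets 13 under Jefferson and 12 under Webster.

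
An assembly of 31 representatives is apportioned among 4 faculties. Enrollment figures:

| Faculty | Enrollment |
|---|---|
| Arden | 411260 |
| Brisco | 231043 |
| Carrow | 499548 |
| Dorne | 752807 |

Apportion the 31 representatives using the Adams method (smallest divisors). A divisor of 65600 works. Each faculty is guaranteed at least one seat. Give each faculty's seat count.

With modified divisor 65600: modified quotas Arden 6.269, Brisco 3.522, Carrow 7.615, Dorne 11.476.
Rounding up: Arden 7, Brisco 4, Carrow 8, Dorne 12 (total 31).

Arden=7, Brisco=4, Carrow=8, Dorne=12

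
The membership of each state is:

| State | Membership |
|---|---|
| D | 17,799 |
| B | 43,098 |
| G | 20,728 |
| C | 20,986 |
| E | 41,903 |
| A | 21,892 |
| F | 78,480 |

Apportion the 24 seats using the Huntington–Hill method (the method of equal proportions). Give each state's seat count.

With divisor 10062: modified quotas D 1.769, B 4.283, G 2.060, C 2.086, E 4.164, A 2.176, F 7.800.
Geometric-mean thresholds: D √(1·2)=1.414, B √(4·5)=4.472, G √(2·3)=2.449, C √(2·3)=2.449, E √(4·5)=4.472, A √(2·3)=2.449, F √(7·8)=7.483.
Each quota rounded against its threshold gives D 2, B 4, G 2, C 2, E 4, A 2, F 8 (total 24).

D 2, B 4, G 2, C 2, E 4, A 2, F 8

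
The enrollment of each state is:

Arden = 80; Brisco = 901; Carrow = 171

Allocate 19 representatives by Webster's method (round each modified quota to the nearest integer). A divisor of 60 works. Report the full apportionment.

Arden 1, Brisco 15, Carrow 3

With modified divisor 60: modified quotas Arden 1.333, Brisco 15.017, Carrow 2.850.
Rounding to the nearest integer: Arden 1, Brisco 15, Carrow 3 (total 19).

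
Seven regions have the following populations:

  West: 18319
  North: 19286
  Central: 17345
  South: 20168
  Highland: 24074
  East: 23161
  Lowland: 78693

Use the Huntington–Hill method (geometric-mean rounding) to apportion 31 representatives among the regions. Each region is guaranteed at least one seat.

West 3, North 3, Central 3, South 3, Highland 4, East 3, Lowland 12

With divisor 6768: modified quotas West 2.707, North 2.850, Central 2.563, South 2.980, Highland 3.557, East 3.422, Lowland 11.627.
Geometric-mean thresholds: West √(2·3)=2.449, North √(2·3)=2.449, Central √(2·3)=2.449, South √(2·3)=2.449, Highland √(3·4)=3.464, East √(3·4)=3.464, Lowland √(11·12)=11.489.
Each quota rounded against its threshold gives West 3, North 3, Central 3, South 3, Highland 4, East 3, Lowland 12 (total 31).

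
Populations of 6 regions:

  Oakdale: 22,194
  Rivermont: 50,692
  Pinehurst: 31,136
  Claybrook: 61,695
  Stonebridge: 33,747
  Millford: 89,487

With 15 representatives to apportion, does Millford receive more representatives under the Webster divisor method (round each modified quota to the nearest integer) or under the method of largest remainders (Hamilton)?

Webster: Oakdale 1, Rivermont 3, Pinehurst 2, Claybrook 3, Stonebridge 2, Millford 4.
Hamilton: Oakdale 1, Rivermont 3, Pinehurst 1, Claybrook 3, Stonebridge 2, Millford 5.
Millford gets 4 under Webster and 5 under Hamilton.

Hamilton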